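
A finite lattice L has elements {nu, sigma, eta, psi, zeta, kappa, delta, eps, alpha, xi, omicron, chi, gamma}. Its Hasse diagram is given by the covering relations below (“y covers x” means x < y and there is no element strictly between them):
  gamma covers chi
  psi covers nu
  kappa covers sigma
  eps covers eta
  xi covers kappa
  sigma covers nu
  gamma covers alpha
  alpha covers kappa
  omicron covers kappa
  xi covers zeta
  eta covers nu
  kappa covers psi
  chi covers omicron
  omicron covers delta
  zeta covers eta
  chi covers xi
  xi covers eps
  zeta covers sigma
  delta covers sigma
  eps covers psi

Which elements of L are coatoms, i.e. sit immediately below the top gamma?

alpha, chi

The coatoms are exactly the elements covered by gamma: alpha, chi.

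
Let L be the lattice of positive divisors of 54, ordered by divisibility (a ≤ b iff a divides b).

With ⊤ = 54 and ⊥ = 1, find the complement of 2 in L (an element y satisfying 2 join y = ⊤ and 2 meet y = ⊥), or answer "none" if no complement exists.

27

Need y with 2 ∨ y = 54 and 2 ∧ y = 1.
Checking each element gives: 27.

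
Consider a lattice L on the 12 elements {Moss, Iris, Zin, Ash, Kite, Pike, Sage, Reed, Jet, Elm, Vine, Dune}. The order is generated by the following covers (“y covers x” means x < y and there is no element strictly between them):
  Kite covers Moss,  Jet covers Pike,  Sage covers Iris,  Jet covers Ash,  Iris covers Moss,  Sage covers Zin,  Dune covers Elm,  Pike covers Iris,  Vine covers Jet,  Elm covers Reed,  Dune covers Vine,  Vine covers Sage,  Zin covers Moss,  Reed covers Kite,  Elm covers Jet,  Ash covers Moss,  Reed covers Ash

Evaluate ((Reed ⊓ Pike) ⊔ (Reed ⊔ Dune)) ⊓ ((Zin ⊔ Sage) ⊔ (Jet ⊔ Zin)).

Vine

Reed ∧ Pike = Moss
Reed ∨ Dune = Dune
Moss ∨ Dune = Dune
Zin ∨ Sage = Sage
Jet ∨ Zin = Vine
Sage ∨ Vine = Vine
Dune ∧ Vine = Vine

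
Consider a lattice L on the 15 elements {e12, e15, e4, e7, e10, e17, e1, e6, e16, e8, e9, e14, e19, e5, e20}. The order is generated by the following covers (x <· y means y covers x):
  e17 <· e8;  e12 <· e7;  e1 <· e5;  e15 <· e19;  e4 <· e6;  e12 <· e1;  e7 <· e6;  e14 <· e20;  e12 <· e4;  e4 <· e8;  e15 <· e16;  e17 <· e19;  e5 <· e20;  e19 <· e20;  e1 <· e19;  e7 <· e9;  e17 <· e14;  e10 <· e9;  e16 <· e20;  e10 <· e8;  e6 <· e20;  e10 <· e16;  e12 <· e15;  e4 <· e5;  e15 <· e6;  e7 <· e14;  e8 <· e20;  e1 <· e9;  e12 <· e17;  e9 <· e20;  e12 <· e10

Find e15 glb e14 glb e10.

Common lower bounds of {e15, e14, e10}: e12.
The greatest among these is e12.

e12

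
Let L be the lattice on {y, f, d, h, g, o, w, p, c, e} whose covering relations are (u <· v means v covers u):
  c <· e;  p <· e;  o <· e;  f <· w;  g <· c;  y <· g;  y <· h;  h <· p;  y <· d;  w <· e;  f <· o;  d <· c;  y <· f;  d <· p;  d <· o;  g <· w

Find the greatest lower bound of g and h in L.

y

Common lower bounds of {g, h}: y.
The greatest among these is y.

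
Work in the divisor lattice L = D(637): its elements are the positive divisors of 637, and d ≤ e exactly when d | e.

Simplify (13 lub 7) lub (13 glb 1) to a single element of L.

91

13 ∨ 7 = 91
13 ∧ 1 = 1
91 ∨ 1 = 91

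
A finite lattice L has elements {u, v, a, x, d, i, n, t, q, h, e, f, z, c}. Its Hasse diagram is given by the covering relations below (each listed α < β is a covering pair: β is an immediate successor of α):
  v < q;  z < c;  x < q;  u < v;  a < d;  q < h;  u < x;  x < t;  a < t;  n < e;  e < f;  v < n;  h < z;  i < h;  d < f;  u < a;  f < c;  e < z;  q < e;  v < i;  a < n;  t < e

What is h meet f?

Common lower bounds of {h, f}: q, u, v, x.
The greatest among these is q.

q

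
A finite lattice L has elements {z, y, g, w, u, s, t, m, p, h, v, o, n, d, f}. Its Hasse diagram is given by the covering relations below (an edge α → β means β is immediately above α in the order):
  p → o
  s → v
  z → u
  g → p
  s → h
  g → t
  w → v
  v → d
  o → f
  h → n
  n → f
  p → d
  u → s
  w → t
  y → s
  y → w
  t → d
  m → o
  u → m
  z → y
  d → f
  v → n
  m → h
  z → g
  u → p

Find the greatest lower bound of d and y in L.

y

Common lower bounds of {d, y}: y, z.
The greatest among these is y.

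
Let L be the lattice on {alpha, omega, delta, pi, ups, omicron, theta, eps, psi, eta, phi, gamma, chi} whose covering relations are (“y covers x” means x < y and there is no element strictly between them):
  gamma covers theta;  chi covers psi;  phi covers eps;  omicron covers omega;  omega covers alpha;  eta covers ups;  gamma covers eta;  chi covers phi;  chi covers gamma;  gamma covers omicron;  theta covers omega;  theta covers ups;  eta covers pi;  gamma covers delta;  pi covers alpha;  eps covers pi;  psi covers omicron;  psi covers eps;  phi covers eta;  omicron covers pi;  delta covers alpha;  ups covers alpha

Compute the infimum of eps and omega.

Common lower bounds of {eps, omega}: alpha.
The greatest among these is alpha.

alpha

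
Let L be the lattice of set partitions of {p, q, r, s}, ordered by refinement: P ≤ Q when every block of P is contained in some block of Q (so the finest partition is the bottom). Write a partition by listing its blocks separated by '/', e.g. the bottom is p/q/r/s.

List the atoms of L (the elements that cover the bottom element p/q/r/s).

The atoms are exactly the elements that cover p/q/r/s: p/q/rs, p/qr/s, p/qs/r, pq/r/s, pr/q/s, ps/q/r.

p/q/rs, p/qr/s, p/qs/r, pq/r/s, pr/q/s, ps/q/r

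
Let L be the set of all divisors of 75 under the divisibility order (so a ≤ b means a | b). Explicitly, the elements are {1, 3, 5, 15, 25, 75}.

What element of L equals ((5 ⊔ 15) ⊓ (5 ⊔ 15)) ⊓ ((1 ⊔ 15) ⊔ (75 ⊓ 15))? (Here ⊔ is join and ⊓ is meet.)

5 ∨ 15 = 15
5 ∨ 15 = 15
15 ∧ 15 = 15
1 ∨ 15 = 15
75 ∧ 15 = 15
15 ∨ 15 = 15
15 ∧ 15 = 15

15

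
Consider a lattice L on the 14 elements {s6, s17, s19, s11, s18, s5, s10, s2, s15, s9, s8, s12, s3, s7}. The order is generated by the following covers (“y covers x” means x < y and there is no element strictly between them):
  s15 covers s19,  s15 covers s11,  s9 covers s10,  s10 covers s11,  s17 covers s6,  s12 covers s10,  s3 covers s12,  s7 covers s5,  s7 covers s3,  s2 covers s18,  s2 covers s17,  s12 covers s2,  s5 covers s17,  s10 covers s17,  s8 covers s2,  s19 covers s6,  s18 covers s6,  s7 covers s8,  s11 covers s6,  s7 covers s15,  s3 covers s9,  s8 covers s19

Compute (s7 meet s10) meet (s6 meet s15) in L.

s6

s7 ∧ s10 = s10
s6 ∧ s15 = s6
s10 ∧ s6 = s6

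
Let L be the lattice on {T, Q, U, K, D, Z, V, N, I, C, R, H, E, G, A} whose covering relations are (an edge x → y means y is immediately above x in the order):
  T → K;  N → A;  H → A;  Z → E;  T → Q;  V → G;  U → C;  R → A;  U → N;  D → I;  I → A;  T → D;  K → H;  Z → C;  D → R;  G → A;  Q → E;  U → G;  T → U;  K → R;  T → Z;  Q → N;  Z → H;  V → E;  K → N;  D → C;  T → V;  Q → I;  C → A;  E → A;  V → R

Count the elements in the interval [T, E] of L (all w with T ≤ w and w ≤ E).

The interval [T, E] = {E, Q, T, V, Z}, which has 5 elements.

5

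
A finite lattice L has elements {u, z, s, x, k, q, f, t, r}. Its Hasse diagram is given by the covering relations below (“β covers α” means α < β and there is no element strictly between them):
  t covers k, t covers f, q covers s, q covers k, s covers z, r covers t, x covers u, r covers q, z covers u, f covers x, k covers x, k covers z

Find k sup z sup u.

k

Common upper bounds of {k, z, u}: k, q, r, t.
The least among these is k.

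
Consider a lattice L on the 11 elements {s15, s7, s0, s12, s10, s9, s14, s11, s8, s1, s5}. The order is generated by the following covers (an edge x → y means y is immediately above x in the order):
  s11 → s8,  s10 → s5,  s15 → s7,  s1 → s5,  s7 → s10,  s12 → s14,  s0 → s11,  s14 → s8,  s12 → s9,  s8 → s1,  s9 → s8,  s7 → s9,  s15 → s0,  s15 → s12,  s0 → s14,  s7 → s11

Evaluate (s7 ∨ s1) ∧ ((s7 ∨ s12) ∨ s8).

s8

s7 ∨ s1 = s1
s7 ∨ s12 = s9
s9 ∨ s8 = s8
s1 ∧ s8 = s8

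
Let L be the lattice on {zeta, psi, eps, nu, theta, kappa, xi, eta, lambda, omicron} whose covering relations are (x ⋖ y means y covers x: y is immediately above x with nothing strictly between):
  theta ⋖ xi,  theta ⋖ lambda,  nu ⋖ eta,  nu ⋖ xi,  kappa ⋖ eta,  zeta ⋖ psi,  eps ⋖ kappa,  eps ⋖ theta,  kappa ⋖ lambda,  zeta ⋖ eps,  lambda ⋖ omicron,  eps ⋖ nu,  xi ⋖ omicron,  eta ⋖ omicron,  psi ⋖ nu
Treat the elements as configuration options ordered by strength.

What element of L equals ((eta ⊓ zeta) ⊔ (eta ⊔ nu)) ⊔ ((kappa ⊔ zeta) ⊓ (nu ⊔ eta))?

eta

eta ∧ zeta = zeta
eta ∨ nu = eta
zeta ∨ eta = eta
kappa ∨ zeta = kappa
nu ∨ eta = eta
kappa ∧ eta = kappa
eta ∨ kappa = eta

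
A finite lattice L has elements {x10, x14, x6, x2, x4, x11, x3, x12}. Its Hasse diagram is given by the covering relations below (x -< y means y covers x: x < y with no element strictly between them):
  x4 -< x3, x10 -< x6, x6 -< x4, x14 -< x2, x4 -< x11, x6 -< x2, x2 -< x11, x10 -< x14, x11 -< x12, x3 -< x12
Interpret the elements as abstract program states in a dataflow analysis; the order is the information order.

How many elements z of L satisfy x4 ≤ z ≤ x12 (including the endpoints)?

4

The interval [x4, x12] = {x11, x12, x3, x4}, which has 4 elements.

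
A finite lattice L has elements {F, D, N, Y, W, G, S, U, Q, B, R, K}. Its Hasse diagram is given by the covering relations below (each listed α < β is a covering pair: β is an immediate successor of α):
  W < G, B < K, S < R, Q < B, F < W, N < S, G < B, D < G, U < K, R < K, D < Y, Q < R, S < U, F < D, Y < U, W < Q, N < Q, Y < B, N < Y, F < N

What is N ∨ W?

Common upper bounds of {N, W}: B, K, Q, R.
The least among these is Q.

Q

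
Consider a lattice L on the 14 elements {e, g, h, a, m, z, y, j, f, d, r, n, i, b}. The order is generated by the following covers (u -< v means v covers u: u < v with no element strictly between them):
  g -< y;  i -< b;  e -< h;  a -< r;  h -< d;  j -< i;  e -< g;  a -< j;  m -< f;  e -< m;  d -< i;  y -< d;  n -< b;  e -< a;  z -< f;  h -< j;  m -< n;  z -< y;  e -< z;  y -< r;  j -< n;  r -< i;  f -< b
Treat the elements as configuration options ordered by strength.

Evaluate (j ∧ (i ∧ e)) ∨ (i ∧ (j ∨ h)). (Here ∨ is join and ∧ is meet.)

i ∧ e = e
j ∧ e = e
j ∨ h = j
i ∧ j = j
e ∨ j = j

j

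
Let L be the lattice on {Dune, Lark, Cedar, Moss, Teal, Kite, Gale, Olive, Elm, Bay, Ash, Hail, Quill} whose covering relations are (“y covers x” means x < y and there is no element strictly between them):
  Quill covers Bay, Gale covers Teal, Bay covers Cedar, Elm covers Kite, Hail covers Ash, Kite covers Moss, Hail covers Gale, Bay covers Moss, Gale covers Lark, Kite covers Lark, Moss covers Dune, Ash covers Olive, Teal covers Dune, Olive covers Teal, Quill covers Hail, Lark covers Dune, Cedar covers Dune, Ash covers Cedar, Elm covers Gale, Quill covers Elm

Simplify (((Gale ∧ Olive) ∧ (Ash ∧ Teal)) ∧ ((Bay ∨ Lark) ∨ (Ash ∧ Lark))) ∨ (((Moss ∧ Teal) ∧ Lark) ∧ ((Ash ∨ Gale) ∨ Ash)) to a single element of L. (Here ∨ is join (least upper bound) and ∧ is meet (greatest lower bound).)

Gale ∧ Olive = Teal
Ash ∧ Teal = Teal
Teal ∧ Teal = Teal
Bay ∨ Lark = Quill
Ash ∧ Lark = Dune
Quill ∨ Dune = Quill
Teal ∧ Quill = Teal
Moss ∧ Teal = Dune
Dune ∧ Lark = Dune
Ash ∨ Gale = Hail
Hail ∨ Ash = Hail
Dune ∧ Hail = Dune
Teal ∨ Dune = Teal

Teal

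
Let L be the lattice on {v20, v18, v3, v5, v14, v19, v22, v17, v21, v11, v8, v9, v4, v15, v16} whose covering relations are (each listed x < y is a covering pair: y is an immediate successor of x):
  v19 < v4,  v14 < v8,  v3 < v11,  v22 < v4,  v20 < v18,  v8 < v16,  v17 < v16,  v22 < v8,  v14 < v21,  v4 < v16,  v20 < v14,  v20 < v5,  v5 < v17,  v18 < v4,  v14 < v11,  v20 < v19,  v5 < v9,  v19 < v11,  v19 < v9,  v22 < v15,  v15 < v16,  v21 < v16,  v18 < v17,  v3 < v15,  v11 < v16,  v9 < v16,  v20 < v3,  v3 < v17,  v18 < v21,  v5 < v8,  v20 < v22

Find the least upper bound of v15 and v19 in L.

v16

Common upper bounds of {v15, v19}: v16.
The least among these is v16.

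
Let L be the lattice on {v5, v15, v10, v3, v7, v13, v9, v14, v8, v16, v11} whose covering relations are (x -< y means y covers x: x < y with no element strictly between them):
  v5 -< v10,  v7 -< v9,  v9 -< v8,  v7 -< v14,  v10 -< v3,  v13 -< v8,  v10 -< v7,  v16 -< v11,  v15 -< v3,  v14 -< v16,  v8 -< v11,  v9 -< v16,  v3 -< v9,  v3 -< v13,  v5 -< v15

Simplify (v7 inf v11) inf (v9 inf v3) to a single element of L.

v7 ∧ v11 = v7
v9 ∧ v3 = v3
v7 ∧ v3 = v10

v10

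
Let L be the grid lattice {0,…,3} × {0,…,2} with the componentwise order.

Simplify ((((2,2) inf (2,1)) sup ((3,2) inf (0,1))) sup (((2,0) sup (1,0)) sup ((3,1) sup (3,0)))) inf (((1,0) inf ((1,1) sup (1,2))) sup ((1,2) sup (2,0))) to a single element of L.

(2,1)

(2,2) ∧ (2,1) = (2,1)
(3,2) ∧ (0,1) = (0,1)
(2,1) ∨ (0,1) = (2,1)
(2,0) ∨ (1,0) = (2,0)
(3,1) ∨ (3,0) = (3,1)
(2,0) ∨ (3,1) = (3,1)
(2,1) ∨ (3,1) = (3,1)
(1,1) ∨ (1,2) = (1,2)
(1,0) ∧ (1,2) = (1,0)
(1,2) ∨ (2,0) = (2,2)
(1,0) ∨ (2,2) = (2,2)
(3,1) ∧ (2,2) = (2,1)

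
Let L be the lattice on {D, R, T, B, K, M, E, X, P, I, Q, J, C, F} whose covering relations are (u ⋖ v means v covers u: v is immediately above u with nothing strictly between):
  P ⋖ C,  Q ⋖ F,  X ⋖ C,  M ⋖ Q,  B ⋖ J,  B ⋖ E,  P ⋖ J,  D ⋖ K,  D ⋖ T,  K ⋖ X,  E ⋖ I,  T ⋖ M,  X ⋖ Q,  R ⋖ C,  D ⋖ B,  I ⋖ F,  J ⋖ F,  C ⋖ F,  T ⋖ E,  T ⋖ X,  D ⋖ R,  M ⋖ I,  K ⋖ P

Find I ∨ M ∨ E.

I

Common upper bounds of {I, M, E}: F, I.
The least among these is I.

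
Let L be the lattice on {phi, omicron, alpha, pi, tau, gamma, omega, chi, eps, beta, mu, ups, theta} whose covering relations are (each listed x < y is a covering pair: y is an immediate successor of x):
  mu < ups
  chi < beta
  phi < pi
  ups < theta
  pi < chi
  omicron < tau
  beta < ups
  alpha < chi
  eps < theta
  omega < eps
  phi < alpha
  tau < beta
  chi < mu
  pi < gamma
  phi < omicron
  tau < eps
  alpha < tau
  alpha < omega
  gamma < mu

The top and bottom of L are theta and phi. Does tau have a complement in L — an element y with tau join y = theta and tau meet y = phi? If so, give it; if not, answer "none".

none

For every candidate y, either tau ∨ y ≠ theta or tau ∧ y ≠ phi; no complement exists.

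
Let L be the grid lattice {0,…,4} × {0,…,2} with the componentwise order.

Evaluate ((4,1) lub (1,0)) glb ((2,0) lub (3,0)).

(4,1) ∨ (1,0) = (4,1)
(2,0) ∨ (3,0) = (3,0)
(4,1) ∧ (3,0) = (3,0)

(3,0)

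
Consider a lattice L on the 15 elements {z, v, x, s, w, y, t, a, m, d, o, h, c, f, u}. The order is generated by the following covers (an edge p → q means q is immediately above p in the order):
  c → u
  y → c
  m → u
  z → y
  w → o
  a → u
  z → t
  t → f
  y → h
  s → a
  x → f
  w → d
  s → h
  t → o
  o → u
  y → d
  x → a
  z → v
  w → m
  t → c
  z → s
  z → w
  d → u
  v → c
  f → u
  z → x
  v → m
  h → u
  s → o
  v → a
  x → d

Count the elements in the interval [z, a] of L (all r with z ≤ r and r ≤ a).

The interval [z, a] = {a, s, v, x, z}, which has 5 elements.

5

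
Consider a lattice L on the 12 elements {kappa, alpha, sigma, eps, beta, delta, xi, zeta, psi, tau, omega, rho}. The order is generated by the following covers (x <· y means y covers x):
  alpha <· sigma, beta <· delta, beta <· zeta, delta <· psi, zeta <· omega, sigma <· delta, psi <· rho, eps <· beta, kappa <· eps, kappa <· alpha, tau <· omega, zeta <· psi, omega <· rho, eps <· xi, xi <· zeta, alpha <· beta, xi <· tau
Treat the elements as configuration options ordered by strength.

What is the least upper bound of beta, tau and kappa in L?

omega

Common upper bounds of {beta, tau, kappa}: omega, rho.
The least among these is omega.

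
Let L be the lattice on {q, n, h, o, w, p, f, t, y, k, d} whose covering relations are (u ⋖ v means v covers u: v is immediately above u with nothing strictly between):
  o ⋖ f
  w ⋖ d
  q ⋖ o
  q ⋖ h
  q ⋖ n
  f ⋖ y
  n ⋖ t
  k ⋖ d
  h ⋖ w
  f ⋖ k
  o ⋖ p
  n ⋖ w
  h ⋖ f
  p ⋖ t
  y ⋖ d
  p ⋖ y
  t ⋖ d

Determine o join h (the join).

f

Common upper bounds of {o, h}: d, f, k, y.
The least among these is f.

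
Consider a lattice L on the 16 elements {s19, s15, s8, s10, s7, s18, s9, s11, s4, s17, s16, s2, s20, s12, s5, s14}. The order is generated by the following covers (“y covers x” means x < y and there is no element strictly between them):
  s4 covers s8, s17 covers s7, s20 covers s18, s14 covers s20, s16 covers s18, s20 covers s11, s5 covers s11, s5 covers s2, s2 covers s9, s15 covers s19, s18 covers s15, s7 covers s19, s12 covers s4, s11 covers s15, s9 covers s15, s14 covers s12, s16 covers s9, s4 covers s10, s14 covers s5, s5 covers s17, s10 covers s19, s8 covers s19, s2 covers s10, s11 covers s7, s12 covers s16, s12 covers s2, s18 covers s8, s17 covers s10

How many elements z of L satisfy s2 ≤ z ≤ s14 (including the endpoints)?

The interval [s2, s14] = {s12, s14, s2, s5}, which has 4 elements.

4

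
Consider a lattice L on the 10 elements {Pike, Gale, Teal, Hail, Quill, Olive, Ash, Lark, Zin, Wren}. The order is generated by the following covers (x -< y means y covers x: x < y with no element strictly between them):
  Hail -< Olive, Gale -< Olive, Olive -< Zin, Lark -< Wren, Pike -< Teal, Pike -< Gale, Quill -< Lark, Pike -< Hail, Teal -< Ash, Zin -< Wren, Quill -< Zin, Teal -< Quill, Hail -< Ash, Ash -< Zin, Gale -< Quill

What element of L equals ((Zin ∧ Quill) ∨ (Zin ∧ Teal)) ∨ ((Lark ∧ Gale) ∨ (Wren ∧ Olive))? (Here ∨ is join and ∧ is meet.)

Zin ∧ Quill = Quill
Zin ∧ Teal = Teal
Quill ∨ Teal = Quill
Lark ∧ Gale = Gale
Wren ∧ Olive = Olive
Gale ∨ Olive = Olive
Quill ∨ Olive = Zin

Zin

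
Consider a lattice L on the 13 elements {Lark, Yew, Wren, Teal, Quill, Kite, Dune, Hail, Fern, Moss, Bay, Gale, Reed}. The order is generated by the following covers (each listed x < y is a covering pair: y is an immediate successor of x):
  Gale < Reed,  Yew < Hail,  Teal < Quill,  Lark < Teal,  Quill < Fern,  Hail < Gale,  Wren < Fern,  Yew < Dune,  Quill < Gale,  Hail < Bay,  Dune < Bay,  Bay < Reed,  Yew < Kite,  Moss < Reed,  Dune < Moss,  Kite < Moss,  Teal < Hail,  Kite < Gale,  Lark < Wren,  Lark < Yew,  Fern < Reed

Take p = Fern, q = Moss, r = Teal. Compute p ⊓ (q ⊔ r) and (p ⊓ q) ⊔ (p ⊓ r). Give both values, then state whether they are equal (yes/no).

q ⊔ r = Reed, so p ⊓ (q ⊔ r) = Fern ⊓ Reed = Fern.
p ⊓ q = Lark and p ⊓ r = Teal, so (p ⊓ q) ⊔ (p ⊓ r) = Lark ⊔ Teal = Teal.
Equal: no.

Fern; Teal; no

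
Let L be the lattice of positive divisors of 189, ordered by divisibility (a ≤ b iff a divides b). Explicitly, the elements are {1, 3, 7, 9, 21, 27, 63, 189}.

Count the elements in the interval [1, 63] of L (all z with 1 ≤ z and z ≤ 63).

6

The interval [1, 63] = {1, 21, 3, 63, 7, 9}, which has 6 elements.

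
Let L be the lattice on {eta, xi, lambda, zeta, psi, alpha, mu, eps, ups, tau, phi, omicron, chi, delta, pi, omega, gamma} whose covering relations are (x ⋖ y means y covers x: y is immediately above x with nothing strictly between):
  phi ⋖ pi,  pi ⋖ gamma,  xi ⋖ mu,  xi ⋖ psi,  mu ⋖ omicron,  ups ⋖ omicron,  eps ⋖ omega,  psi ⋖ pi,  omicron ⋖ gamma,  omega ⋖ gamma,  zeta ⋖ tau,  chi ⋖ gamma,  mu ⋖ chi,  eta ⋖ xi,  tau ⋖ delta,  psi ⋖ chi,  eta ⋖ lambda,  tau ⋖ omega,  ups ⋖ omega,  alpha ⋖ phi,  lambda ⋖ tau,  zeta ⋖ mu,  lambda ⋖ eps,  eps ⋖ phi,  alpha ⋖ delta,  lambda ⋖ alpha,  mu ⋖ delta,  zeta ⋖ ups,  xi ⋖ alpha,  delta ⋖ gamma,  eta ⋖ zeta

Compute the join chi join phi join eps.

gamma

Common upper bounds of {chi, phi, eps}: gamma.
The least among these is gamma.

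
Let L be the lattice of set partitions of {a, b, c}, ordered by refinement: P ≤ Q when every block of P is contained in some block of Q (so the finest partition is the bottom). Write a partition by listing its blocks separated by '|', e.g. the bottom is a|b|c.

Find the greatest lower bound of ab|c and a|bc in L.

The meet (common refinement) of ab|c and a|bc intersects blocks pairwise, giving a|b|c.

a|b|c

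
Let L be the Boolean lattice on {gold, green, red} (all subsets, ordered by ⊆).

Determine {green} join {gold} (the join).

{gold,green}

Under ⊆, join is union: {green} ∪ {gold} = {gold,green}.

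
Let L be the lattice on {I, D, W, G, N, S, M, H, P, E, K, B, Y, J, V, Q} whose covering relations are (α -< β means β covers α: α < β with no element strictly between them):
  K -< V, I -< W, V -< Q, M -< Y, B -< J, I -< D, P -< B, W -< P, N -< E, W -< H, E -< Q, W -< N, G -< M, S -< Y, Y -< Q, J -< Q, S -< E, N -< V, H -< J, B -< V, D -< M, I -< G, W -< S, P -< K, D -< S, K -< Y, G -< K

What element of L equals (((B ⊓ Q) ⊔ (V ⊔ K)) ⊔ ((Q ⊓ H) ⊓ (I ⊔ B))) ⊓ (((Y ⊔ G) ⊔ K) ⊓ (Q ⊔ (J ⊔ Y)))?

B ∧ Q = B
V ∨ K = V
B ∨ V = V
Q ∧ H = H
I ∨ B = B
H ∧ B = W
V ∨ W = V
Y ∨ G = Y
Y ∨ K = Y
J ∨ Y = Q
Q ∨ Q = Q
Y ∧ Q = Y
V ∧ Y = K

K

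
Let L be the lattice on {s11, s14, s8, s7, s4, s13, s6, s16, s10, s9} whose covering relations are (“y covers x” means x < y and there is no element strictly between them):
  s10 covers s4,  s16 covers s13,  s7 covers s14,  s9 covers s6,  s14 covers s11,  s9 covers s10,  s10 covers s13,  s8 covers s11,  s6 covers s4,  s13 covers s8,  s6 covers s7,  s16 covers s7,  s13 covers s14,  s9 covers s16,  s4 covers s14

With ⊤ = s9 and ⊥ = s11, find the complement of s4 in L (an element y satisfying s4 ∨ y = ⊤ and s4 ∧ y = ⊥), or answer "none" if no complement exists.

none

For every candidate y, either s4 ∨ y ≠ s9 or s4 ∧ y ≠ s11; no complement exists.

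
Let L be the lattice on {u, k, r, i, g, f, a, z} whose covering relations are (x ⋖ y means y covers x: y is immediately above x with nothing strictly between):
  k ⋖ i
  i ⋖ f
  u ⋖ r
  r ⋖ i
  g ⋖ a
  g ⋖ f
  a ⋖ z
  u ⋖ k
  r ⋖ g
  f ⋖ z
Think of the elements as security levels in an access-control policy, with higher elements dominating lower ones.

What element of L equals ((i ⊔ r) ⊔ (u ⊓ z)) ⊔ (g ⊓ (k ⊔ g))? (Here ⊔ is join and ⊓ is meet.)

f

i ∨ r = i
u ∧ z = u
i ∨ u = i
k ∨ g = f
g ∧ f = g
i ∨ g = f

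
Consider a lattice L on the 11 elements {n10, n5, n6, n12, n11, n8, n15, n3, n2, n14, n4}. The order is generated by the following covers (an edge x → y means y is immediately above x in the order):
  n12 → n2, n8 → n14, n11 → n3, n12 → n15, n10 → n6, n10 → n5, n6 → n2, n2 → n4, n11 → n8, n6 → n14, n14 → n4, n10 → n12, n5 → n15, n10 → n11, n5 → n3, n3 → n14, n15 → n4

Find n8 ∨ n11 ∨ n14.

n14

Common upper bounds of {n8, n11, n14}: n14, n4.
The least among these is n14.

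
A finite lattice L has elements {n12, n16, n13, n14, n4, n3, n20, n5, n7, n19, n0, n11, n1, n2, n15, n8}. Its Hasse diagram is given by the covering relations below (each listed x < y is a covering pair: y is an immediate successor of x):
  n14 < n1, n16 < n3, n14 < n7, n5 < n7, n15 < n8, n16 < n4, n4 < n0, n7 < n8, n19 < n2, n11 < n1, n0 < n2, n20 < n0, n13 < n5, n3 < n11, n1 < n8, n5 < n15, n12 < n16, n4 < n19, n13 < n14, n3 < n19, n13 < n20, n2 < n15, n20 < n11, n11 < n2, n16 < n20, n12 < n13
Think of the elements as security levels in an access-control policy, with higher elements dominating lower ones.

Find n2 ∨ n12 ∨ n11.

Common upper bounds of {n2, n12, n11}: n15, n2, n8.
The least among these is n2.

n2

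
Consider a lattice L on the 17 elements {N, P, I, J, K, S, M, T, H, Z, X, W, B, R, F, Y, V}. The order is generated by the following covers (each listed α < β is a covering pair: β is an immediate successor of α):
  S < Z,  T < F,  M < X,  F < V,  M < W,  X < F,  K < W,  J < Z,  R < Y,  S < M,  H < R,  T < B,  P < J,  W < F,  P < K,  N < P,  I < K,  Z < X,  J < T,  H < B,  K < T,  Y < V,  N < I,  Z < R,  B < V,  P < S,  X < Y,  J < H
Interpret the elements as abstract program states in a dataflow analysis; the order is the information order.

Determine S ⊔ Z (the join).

Common upper bounds of {S, Z}: F, R, V, X, Y, Z.
The least among these is Z.

Z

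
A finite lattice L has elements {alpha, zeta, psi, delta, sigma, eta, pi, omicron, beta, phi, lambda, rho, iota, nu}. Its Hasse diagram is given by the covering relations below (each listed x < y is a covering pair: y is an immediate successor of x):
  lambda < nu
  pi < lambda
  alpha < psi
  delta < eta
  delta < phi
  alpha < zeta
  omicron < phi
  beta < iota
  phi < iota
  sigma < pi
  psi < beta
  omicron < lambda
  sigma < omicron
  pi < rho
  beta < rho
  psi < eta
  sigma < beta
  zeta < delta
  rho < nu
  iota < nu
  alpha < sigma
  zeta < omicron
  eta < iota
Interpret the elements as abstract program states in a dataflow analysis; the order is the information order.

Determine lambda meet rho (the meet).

pi

Common lower bounds of {lambda, rho}: alpha, pi, sigma.
The greatest among these is pi.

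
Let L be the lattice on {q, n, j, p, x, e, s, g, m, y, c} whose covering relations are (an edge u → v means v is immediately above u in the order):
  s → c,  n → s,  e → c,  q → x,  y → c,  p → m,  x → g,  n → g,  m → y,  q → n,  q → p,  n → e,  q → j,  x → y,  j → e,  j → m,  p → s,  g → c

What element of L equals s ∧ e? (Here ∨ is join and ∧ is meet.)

n

s ∧ e = n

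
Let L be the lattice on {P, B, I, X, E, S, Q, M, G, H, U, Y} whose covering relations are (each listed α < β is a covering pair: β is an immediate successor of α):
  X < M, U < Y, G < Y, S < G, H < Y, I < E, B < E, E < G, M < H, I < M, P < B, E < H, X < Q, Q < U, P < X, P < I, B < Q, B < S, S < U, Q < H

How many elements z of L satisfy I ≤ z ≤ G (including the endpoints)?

3

The interval [I, G] = {E, G, I}, which has 3 elements.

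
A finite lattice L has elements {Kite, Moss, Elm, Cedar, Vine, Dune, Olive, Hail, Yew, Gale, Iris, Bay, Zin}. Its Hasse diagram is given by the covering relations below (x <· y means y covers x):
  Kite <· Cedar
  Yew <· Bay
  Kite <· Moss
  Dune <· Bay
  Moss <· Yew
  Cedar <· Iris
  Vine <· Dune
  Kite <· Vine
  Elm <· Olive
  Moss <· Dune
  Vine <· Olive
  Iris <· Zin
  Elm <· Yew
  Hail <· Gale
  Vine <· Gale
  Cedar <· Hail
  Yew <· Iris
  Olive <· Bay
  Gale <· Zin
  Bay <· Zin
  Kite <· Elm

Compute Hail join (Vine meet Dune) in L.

Vine ∧ Dune = Vine
Hail ∨ Vine = Gale

Gale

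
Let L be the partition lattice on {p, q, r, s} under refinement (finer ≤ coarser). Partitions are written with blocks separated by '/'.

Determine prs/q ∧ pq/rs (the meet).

The meet (common refinement) of prs/q and pq/rs intersects blocks pairwise, giving p/q/rs.

p/q/rs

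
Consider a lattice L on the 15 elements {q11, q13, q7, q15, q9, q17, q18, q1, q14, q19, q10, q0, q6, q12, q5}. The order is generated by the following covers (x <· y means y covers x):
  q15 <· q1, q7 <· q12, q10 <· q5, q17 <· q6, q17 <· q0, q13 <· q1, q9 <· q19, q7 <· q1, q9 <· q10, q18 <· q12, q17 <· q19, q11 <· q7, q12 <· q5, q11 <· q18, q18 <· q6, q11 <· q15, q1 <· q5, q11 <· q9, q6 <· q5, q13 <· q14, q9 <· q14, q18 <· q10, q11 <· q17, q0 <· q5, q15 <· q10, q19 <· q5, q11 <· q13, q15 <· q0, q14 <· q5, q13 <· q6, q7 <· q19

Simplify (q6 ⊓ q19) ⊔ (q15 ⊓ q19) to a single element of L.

q17

q6 ∧ q19 = q17
q15 ∧ q19 = q11
q17 ∨ q11 = q17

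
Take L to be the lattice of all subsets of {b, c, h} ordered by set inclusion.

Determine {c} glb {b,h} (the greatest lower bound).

∅

Common lower bounds of {{c}, {b,h}}: ∅.
The greatest among these is ∅.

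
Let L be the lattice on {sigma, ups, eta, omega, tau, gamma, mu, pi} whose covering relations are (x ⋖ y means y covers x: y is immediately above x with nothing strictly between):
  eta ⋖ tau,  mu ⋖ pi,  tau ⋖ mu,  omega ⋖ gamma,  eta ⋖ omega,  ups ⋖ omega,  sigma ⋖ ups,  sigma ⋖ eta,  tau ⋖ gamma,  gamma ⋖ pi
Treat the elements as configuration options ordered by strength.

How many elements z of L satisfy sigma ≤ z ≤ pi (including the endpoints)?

8

The interval [sigma, pi] = {eta, gamma, mu, omega, pi, sigma, tau, ups}, which has 8 elements.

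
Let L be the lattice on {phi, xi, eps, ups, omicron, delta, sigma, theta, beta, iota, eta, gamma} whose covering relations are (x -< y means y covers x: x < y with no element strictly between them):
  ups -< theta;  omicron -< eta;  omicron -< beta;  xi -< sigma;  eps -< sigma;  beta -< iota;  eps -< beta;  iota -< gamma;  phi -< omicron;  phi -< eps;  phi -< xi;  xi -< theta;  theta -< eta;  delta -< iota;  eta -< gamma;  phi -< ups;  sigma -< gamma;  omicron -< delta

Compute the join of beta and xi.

Common upper bounds of {beta, xi}: gamma.
The least among these is gamma.

gamma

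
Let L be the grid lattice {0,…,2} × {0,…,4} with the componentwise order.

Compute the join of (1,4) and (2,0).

In a product of chains, the join is componentwise max, giving (2,4).

(2,4)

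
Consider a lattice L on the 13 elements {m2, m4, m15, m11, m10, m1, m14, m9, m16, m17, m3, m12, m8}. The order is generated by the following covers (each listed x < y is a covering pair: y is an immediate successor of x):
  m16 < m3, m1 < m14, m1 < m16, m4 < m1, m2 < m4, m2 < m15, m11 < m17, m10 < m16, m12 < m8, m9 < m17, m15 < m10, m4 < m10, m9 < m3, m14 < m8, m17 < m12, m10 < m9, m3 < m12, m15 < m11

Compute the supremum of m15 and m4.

m10

Common upper bounds of {m15, m4}: m10, m12, m16, m17, m3, m8, m9.
The least among these is m10.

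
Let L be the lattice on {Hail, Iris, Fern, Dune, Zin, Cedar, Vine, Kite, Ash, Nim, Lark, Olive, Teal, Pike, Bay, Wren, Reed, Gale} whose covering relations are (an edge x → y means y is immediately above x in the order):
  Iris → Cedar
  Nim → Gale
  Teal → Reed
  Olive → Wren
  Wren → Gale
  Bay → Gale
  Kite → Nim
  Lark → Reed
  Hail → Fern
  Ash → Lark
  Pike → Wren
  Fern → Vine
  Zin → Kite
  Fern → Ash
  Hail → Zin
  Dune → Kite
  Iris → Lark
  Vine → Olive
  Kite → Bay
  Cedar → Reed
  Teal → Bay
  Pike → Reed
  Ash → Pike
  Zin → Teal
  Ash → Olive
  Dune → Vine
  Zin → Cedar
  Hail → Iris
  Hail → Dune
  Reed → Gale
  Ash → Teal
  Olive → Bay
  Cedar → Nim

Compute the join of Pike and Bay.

Gale

Common upper bounds of {Pike, Bay}: Gale.
The least among these is Gale.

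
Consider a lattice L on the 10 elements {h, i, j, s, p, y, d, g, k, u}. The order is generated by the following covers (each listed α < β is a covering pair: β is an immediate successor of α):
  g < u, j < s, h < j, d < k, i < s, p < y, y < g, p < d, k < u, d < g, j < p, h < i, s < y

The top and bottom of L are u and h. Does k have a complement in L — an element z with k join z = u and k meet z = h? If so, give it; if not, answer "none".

Need z with k ∨ z = u and k ∧ z = h.
Checking each element gives: i.

i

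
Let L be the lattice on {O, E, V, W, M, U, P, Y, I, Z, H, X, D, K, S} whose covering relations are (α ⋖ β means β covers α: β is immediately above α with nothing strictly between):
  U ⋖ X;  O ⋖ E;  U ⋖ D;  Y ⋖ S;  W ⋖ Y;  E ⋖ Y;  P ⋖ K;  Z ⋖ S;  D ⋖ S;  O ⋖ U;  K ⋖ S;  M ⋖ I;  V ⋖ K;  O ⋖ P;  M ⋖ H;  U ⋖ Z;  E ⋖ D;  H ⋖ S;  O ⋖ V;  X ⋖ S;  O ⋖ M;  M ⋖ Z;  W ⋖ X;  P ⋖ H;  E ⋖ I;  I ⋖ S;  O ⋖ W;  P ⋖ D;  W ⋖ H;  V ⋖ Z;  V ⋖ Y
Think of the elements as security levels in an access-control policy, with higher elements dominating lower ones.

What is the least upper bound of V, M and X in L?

S

Common upper bounds of {V, M, X}: S.
The least among these is S.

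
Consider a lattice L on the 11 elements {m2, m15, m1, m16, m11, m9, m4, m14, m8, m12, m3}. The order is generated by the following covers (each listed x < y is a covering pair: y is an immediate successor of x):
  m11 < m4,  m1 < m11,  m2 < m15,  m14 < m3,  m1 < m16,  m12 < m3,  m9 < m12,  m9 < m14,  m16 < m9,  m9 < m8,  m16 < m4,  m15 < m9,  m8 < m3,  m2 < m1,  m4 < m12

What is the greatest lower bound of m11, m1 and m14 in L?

m1

Common lower bounds of {m11, m1, m14}: m1, m2.
The greatest among these is m1.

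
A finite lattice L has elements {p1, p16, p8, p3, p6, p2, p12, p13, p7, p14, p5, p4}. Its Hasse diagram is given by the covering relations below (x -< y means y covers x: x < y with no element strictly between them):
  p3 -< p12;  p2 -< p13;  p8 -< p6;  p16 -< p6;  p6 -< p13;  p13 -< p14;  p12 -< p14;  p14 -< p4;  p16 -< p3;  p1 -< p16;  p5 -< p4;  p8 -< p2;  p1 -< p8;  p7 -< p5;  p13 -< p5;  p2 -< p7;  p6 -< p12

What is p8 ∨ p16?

Common upper bounds of {p8, p16}: p12, p13, p14, p4, p5, p6.
The least among these is p6.

p6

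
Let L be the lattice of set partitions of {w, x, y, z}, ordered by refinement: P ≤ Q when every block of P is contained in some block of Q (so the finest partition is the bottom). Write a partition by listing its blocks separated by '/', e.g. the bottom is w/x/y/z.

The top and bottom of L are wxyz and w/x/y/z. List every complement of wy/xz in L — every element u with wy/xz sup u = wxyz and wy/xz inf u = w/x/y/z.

w/x/yz, w/xy/z, wx/y/z, wx/yz, wz/x/y, wz/xy

Need u with wy/xz ∨ u = wxyz and wy/xz ∧ u = w/x/y/z.
Checking each element gives: w/x/yz, w/xy/z, wx/y/z, wx/yz, wz/x/y, wz/xy.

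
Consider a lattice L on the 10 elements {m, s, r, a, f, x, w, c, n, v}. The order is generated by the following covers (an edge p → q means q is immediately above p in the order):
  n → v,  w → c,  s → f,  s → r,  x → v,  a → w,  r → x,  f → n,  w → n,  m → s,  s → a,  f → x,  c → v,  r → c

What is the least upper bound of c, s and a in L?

c

Common upper bounds of {c, s, a}: c, v.
The least among these is c.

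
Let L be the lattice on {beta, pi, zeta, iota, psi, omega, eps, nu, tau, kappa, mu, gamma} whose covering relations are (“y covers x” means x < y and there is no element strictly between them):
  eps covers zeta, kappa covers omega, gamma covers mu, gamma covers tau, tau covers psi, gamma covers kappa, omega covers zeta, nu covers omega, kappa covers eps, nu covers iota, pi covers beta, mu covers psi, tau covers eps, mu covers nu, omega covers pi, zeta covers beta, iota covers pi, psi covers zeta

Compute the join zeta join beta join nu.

nu

Common upper bounds of {zeta, beta, nu}: gamma, mu, nu.
The least among these is nu.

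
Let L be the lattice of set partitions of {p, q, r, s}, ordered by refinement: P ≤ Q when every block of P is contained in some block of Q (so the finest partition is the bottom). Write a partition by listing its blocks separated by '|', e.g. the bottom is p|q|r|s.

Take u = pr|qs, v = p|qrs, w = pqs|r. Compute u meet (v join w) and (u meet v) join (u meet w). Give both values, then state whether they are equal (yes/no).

v join w = pqrs, so u meet (v join w) = pr|qs meet pqrs = pr|qs.
u meet v = p|qs|r and u meet w = p|qs|r, so (u meet v) join (u meet w) = p|qs|r join p|qs|r = p|qs|r.
Equal: no.

pr|qs; p|qs|r; no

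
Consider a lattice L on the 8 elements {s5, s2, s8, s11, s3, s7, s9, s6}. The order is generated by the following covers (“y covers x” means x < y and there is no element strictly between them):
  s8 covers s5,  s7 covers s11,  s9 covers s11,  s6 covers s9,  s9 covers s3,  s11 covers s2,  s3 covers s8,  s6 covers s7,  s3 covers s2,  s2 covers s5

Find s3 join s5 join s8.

Common upper bounds of {s3, s5, s8}: s3, s6, s9.
The least among these is s3.

s3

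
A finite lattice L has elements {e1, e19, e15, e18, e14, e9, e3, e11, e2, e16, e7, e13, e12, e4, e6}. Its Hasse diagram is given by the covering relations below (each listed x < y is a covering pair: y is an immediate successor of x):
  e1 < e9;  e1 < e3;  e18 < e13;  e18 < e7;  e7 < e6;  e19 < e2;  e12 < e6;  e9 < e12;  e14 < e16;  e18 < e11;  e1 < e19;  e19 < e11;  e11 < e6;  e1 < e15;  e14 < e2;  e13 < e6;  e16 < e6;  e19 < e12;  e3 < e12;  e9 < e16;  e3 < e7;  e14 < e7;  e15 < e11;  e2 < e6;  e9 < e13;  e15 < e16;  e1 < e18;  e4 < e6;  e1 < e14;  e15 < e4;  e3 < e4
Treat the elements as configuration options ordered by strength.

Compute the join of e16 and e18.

e6

Common upper bounds of {e16, e18}: e6.
The least among these is e6.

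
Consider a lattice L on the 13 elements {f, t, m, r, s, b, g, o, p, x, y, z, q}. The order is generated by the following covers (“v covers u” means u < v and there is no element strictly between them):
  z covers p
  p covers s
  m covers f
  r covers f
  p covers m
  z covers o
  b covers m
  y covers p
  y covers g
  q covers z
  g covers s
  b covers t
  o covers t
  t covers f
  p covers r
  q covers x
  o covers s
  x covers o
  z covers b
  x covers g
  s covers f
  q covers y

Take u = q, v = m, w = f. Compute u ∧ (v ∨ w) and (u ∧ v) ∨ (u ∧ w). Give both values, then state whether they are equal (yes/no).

m; m; yes

v ∨ w = m, so u ∧ (v ∨ w) = q ∧ m = m.
u ∧ v = m and u ∧ w = f, so (u ∧ v) ∨ (u ∧ w) = m ∨ f = m.
Equal: yes.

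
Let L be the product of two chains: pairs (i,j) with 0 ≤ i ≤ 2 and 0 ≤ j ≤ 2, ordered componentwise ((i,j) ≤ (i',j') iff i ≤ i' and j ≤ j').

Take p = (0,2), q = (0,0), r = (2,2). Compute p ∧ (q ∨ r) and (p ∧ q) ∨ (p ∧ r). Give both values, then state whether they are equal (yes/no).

(0,2); (0,2); yes

q ∨ r = (2,2), so p ∧ (q ∨ r) = (0,2) ∧ (2,2) = (0,2).
p ∧ q = (0,0) and p ∧ r = (0,2), so (p ∧ q) ∨ (p ∧ r) = (0,0) ∨ (0,2) = (0,2).
Equal: yes.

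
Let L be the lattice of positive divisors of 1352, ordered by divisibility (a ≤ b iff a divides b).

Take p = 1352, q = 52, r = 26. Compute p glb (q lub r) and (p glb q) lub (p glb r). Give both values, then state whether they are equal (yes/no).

52; 52; yes

q lub r = 52, so p glb (q lub r) = 1352 glb 52 = 52.
p glb q = 52 and p glb r = 26, so (p glb q) lub (p glb r) = 52 lub 26 = 52.
Equal: yes.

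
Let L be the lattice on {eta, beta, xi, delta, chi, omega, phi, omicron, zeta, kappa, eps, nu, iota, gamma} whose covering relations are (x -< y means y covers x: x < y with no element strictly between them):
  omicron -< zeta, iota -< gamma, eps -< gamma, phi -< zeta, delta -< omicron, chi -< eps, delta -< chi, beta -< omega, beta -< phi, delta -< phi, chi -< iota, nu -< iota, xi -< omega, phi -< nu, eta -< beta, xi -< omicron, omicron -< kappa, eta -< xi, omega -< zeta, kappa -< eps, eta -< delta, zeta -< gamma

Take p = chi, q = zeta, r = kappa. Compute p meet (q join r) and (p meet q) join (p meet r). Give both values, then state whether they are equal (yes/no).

q join r = gamma, so p meet (q join r) = chi meet gamma = chi.
p meet q = delta and p meet r = delta, so (p meet q) join (p meet r) = delta join delta = delta.
Equal: no.

chi; delta; no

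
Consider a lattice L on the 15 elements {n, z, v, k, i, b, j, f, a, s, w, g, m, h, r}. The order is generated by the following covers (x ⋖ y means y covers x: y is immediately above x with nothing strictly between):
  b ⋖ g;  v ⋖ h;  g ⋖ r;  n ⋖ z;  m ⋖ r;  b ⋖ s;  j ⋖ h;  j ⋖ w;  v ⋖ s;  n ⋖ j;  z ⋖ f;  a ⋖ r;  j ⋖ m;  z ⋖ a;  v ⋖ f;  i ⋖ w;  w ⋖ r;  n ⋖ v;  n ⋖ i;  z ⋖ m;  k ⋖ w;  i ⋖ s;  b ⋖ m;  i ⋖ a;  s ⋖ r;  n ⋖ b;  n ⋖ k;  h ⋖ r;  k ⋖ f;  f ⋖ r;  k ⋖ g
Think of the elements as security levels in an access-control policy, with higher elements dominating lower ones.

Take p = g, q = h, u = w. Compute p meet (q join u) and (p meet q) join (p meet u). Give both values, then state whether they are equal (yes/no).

q join u = r, so p meet (q join u) = g meet r = g.
p meet q = n and p meet u = k, so (p meet q) join (p meet u) = n join k = k.
Equal: no.

g; k; no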